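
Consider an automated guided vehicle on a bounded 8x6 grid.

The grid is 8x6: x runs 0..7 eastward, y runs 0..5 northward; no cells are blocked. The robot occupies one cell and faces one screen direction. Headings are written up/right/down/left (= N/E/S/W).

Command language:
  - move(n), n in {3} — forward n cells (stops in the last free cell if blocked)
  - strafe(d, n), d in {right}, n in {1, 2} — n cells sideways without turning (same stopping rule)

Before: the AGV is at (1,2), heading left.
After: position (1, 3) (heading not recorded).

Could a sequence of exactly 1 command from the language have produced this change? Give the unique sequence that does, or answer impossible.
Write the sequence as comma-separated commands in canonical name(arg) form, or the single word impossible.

strafe(right, 1)

t0: at (1,2), heading left
1. strafe(right, 1) → at (1,3), heading left
all 3 alternatives checked — unique.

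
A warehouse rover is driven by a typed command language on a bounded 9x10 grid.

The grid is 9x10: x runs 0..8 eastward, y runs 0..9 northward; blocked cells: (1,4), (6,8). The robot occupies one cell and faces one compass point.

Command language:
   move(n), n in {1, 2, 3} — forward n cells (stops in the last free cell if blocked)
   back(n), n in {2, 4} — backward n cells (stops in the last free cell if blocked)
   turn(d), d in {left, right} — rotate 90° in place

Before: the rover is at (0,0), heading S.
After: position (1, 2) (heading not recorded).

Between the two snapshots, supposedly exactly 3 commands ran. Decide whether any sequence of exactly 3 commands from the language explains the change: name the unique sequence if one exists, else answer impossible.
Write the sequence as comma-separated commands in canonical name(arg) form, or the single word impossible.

key: order matters: swapping back(2) and move(1) lands elsewhere
begin: at (0,0), heading S
t=1 back(2) ⇒ at (0,2), heading S
t=2 turn(left) ⇒ at (0,2), heading E
t=3 move(1) ⇒ at (1,2), heading E
all 343 alternatives checked — unique.

back(2), turn(left), move(1)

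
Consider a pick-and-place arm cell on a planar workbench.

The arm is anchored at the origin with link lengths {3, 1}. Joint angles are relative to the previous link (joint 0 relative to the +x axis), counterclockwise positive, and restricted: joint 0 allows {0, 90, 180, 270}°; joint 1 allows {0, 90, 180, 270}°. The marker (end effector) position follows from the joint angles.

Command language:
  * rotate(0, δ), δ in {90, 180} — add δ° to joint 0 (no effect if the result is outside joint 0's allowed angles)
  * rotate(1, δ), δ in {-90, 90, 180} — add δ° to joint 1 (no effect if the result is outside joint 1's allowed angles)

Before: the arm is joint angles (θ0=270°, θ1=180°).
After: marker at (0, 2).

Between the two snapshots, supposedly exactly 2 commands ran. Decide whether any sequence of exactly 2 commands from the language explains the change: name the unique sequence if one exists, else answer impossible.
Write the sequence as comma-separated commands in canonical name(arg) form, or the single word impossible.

rotate(0, 90), rotate(0, 90)

from: joint angles (θ0=270°, θ1=180°)
t=1 rotate(0, 90) ⇒ joint angles (θ0=0°, θ1=180°)
t=2 rotate(0, 90) ⇒ joint angles (θ0=90°, θ1=180°)
uniquely the one of 25 2-step routes that fits.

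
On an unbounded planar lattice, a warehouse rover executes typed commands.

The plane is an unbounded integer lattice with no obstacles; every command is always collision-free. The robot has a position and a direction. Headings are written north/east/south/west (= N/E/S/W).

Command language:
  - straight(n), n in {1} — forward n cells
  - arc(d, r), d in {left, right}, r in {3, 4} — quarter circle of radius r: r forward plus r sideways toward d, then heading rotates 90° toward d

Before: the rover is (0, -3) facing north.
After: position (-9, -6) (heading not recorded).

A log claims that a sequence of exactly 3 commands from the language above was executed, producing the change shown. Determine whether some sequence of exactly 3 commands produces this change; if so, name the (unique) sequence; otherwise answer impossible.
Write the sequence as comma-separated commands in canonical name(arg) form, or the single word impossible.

key: order matters: swapping arc(left, 3) and arc(right, 3) lands elsewhere
initial: (0, -3) facing north
1. arc(left, 3) → (-3, 0) facing west
2. arc(left, 3) → (-6, -3) facing south
3. arc(right, 3) → (-9, -6) facing west
no other 3-command option fits: unique.

arc(left, 3), arc(left, 3), arc(right, 3)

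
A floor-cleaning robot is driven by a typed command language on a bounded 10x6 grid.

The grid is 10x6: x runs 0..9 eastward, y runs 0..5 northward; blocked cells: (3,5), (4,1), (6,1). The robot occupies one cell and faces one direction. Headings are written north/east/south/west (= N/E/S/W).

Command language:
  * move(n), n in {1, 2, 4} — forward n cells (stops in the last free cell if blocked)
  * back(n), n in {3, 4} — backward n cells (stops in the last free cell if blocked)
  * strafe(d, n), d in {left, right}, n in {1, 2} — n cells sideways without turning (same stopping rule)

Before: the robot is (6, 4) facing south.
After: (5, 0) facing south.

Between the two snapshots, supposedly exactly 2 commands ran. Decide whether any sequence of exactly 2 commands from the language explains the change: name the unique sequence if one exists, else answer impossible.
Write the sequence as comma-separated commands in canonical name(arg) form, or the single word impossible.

key: running move(4) before strafe(right, 1) would end elsewhere — order is forced
start: (6, 4) facing south
t=1 strafe(right, 1) ⇒ (5, 4) facing south
t=2 move(4) ⇒ (5, 0) facing south
all 81 alternatives checked — unique.

strafe(right, 1), move(4)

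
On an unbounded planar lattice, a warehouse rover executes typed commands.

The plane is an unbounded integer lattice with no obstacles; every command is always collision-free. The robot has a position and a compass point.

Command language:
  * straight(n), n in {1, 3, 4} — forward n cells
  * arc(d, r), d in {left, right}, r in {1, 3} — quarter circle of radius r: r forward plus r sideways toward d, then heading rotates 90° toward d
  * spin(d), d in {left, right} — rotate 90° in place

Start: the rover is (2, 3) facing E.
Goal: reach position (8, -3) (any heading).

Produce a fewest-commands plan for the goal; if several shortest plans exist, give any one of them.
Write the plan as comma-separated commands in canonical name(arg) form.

initial: (2, 3) facing E
1. arc(right, 3) → (5, 0) facing S
2. arc(left, 3) → (8, -3) facing E
minimal: 2 command(s), checked below 2.

arc(right, 3), arc(left, 3)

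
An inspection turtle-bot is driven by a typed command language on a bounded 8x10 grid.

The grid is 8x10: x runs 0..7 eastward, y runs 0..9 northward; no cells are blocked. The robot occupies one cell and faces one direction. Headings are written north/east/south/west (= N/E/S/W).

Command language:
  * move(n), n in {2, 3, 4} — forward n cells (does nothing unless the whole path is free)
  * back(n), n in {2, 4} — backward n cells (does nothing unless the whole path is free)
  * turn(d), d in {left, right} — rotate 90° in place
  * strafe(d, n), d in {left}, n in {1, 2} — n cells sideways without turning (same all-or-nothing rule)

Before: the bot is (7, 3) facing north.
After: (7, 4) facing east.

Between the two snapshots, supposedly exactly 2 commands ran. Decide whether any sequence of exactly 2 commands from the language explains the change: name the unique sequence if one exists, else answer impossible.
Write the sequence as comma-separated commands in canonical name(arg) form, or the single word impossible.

turn(right), strafe(left, 1)

key: position moved to (7,4) AND the heading swung to E — translation plus rotation needed
from: (7, 3) facing north
t=1 turn(right) ⇒ (7, 3) facing east
t=2 strafe(left, 1) ⇒ (7, 4) facing east
uniquely the one of 81 2-step routes that fits.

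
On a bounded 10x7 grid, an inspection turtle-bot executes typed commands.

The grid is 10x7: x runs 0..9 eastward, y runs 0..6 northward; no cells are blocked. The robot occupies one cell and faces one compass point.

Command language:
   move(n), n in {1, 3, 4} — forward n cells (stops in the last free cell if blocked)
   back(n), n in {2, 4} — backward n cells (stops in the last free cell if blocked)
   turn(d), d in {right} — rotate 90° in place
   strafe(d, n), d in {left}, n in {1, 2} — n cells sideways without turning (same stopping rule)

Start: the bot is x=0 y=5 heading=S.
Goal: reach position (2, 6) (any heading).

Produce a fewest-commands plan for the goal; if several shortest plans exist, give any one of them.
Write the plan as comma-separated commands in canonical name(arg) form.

back(2), strafe(left, 2)

t0: x=0 y=5 heading=S
t=1 back(2) ⇒ x=0 y=6 heading=S
t=2 strafe(left, 2) ⇒ x=2 y=6 heading=S
minimal: 2 command(s), checked below 2.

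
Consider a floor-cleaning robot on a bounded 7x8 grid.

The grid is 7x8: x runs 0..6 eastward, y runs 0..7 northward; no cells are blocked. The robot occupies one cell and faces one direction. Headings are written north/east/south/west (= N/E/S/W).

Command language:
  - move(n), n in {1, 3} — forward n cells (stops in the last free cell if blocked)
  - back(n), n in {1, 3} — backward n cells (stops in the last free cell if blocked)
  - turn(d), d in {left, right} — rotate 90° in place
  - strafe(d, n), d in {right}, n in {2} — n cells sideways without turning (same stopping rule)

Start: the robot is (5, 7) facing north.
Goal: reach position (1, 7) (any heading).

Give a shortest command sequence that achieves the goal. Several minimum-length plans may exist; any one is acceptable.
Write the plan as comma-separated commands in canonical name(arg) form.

from: (5, 7) facing north
[1] after turn(right): (5, 7) facing east
[2] after back(3): (2, 7) facing east
[3] after back(1): (1, 7) facing east
no 2-step plan works, so 3 is optimal.

turn(right), back(3), back(1)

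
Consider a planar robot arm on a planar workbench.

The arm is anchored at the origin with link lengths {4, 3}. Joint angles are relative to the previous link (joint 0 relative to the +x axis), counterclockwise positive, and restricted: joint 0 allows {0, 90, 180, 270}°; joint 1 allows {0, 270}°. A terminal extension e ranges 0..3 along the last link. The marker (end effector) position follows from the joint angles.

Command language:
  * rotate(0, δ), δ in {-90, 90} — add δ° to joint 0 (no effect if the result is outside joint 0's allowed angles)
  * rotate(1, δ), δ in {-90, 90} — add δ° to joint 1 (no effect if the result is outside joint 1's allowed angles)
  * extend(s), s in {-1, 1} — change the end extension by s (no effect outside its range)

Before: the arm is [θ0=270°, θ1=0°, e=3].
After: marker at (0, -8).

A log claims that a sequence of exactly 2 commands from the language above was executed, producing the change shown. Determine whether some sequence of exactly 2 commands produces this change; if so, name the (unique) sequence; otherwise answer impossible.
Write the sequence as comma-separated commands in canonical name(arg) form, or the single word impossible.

extend(-1), extend(-1)

begin: [θ0=270°, θ1=0°, e=3]
step 1 (extend(-1)): [θ0=270°, θ1=0°, e=2]
step 2 (extend(-1)): [θ0=270°, θ1=0°, e=1]
all 36 alternatives checked — unique.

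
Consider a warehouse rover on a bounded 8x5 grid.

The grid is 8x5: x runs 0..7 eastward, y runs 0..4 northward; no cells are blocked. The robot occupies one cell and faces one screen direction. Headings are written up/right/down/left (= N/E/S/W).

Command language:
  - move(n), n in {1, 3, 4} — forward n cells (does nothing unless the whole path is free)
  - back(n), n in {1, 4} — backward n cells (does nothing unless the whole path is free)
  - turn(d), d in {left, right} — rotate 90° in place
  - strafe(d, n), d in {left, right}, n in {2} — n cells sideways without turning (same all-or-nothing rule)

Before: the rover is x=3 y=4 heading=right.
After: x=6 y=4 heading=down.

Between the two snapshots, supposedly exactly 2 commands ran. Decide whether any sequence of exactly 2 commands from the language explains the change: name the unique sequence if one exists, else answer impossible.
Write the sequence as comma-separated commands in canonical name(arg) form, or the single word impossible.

move(3), turn(right)

key: cell and facing (now S) both changed — the 2 commands mix motion and turning
initial: x=3 y=4 heading=right
t=1 move(3) ⇒ x=6 y=4 heading=right
t=2 turn(right) ⇒ x=6 y=4 heading=down
all 81 alternatives checked — unique.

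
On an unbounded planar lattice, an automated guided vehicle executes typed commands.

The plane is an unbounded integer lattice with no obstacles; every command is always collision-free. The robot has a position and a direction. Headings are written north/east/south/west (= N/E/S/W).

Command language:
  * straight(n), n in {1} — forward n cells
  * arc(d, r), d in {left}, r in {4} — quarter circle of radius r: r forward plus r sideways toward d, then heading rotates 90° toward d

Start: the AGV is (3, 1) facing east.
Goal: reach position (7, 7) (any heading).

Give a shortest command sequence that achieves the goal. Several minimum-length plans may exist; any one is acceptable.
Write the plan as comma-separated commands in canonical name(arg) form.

arc(left, 4), straight(1), straight(1)

start: (3, 1) facing east
t=1 arc(left, 4) ⇒ (7, 5) facing north
t=2 straight(1) ⇒ (7, 6) facing north
t=3 straight(1) ⇒ (7, 7) facing north
shorter routes all fall short; 3 is best.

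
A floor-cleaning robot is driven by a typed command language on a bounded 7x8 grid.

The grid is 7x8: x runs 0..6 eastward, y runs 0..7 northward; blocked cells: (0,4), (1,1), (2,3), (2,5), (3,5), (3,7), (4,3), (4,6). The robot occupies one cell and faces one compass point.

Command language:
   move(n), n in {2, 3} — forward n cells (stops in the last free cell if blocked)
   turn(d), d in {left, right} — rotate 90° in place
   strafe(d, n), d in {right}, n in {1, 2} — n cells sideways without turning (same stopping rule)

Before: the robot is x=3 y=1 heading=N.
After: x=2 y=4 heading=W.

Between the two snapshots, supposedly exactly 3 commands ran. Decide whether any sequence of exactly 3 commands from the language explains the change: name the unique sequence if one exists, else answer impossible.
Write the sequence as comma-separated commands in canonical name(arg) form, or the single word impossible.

all 216 sequences checked — none match.

impossible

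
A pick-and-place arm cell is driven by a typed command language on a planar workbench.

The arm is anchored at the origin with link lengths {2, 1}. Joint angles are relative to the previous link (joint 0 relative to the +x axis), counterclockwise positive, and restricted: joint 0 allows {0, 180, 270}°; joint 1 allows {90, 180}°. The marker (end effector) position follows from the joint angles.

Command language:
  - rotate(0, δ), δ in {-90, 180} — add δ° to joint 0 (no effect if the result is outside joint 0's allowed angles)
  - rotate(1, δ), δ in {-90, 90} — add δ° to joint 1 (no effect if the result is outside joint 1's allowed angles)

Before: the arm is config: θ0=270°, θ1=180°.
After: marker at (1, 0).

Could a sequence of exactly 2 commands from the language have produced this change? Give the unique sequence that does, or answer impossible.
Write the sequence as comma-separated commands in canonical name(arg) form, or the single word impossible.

rotate(0, -90), rotate(0, 180)

key: order matters: swapping rotate(0, -90) and rotate(0, 180) lands elsewhere
t0: config: θ0=270°, θ1=180°
t=1 rotate(0, -90) ⇒ config: θ0=180°, θ1=180°
t=2 rotate(0, 180) ⇒ config: θ0=0°, θ1=180°
all 16 alternatives checked — unique.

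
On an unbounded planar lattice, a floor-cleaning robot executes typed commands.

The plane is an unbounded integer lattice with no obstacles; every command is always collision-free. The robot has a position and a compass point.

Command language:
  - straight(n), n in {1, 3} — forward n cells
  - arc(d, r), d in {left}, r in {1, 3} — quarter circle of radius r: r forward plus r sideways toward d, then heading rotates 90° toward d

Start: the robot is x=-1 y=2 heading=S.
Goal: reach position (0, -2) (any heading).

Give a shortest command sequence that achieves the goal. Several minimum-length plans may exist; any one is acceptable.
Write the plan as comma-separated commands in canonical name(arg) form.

start: x=-1 y=2 heading=S
[1] after straight(3): x=-1 y=-1 heading=S
[2] after arc(left, 1): x=0 y=-2 heading=E
no 1-step plan works, so 2 is optimal.

straight(3), arc(left, 1)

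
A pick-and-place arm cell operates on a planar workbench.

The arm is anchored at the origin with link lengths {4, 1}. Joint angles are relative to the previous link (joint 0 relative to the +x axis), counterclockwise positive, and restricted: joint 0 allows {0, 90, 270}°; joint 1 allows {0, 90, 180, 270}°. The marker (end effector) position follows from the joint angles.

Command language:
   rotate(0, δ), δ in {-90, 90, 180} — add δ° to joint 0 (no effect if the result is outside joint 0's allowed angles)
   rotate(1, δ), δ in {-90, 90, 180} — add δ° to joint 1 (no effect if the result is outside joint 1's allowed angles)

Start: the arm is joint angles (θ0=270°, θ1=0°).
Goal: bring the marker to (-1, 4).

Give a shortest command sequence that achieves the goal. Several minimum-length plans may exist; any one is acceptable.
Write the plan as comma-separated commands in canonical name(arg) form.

rotate(0, 180), rotate(1, 90)

start: joint angles (θ0=270°, θ1=0°)
t=1 rotate(0, 180) ⇒ joint angles (θ0=90°, θ1=0°)
t=2 rotate(1, 90) ⇒ joint angles (θ0=90°, θ1=90°)
shorter routes all fall short; 2 is best.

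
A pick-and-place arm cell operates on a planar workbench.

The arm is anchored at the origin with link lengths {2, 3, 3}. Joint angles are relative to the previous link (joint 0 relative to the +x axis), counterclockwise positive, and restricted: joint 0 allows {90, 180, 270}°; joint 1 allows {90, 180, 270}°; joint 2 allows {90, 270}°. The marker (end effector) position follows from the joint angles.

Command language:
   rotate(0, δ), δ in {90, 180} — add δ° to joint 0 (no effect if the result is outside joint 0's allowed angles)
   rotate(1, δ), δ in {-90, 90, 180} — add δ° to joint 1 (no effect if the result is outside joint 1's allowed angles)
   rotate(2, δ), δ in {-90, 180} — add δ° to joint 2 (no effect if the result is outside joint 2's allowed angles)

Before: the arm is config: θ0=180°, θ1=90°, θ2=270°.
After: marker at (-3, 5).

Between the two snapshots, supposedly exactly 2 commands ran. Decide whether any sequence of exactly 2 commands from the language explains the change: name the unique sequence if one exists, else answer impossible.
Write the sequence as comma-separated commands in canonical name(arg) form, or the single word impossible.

key: running rotate(0, 180) before rotate(0, 90) would end elsewhere — order is forced
t0: config: θ0=180°, θ1=90°, θ2=270°
step 1 (rotate(0, 90)): config: θ0=270°, θ1=90°, θ2=270°
step 2 (rotate(0, 180)): config: θ0=90°, θ1=90°, θ2=270°
no rival 2-sequence matches.

rotate(0, 90), rotate(0, 180)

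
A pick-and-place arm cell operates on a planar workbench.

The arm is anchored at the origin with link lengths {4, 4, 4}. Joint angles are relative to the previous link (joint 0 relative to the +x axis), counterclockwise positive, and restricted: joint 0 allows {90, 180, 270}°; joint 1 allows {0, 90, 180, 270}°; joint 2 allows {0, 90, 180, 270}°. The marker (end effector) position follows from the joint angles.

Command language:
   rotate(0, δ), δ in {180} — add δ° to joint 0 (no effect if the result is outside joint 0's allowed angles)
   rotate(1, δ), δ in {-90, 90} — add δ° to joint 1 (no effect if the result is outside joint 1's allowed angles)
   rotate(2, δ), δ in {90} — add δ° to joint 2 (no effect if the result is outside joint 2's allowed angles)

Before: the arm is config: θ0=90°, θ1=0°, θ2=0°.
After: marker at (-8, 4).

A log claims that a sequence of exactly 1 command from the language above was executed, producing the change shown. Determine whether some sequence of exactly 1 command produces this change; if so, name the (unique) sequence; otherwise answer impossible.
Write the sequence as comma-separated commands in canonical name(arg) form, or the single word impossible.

rotate(1, 90)

from: config: θ0=90°, θ1=0°, θ2=0°
step 1 (rotate(1, 90)): config: θ0=90°, θ1=90°, θ2=0°
all 4 alternatives checked — unique.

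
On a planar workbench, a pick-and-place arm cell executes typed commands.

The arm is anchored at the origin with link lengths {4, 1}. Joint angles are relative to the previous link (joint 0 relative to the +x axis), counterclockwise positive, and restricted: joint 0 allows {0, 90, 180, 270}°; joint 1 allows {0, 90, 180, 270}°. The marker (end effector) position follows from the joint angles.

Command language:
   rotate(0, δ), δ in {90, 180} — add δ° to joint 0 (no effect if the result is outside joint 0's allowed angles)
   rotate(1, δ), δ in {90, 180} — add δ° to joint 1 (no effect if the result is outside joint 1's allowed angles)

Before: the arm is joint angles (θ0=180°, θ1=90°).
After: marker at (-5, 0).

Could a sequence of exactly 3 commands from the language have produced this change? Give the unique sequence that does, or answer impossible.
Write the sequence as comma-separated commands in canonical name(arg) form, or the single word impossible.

rotate(1, 90), rotate(1, 90), rotate(1, 90)

t0: joint angles (θ0=180°, θ1=90°)
1. rotate(1, 90) → joint angles (θ0=180°, θ1=180°)
2. rotate(1, 90) → joint angles (θ0=180°, θ1=270°)
3. rotate(1, 90) → joint angles (θ0=180°, θ1=0°)
uniquely the one of 64 3-step routes that fits.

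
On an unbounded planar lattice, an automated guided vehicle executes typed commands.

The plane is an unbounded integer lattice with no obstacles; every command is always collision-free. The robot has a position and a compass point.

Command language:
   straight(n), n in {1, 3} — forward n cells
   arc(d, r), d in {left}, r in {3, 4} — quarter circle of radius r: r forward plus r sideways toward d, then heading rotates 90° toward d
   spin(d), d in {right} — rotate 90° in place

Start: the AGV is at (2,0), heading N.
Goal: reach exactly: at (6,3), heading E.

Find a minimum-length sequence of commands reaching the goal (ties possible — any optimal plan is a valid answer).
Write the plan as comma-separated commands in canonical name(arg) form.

straight(3), spin(right), straight(3), straight(1)

initial: at (2,0), heading N
1. straight(3) → at (2,3), heading N
2. spin(right) → at (2,3), heading E
3. straight(3) → at (5,3), heading E
4. straight(1) → at (6,3), heading E
minimal: 4 command(s), checked below 4.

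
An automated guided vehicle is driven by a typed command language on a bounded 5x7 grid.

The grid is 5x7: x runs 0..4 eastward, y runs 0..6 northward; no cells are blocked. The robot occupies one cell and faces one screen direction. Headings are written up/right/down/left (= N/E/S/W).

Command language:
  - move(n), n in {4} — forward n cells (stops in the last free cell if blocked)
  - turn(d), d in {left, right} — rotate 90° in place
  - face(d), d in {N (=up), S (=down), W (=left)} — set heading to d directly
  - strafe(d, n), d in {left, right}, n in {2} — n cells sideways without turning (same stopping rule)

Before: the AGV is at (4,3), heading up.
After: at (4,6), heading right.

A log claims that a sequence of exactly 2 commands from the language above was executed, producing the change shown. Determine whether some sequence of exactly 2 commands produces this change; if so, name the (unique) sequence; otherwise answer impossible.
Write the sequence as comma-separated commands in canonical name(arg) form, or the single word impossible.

key: cell and facing (now E) both changed — the 2 commands mix motion and turning
begin: at (4,3), heading up
step 1 (move(4)): at (4,6), heading up
step 2 (turn(right)): at (4,6), heading right
no other 2-command option fits: unique.

move(4), turn(right)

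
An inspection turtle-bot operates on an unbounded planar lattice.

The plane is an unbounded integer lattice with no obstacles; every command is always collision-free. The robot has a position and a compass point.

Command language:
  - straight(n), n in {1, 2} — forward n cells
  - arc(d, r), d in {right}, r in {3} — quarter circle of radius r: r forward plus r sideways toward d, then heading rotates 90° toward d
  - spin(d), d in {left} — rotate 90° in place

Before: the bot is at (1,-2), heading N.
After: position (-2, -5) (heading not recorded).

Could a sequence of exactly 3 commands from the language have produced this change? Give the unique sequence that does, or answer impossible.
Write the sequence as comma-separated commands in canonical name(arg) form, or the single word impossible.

key: order matters: swapping spin(left) and arc(right, 3) lands elsewhere
from: at (1,-2), heading N
[1] after spin(left): at (1,-2), heading W
[2] after spin(left): at (1,-2), heading S
[3] after arc(right, 3): at (-2,-5), heading W
all 64 alternatives checked — unique.

spin(left), spin(left), arc(right, 3)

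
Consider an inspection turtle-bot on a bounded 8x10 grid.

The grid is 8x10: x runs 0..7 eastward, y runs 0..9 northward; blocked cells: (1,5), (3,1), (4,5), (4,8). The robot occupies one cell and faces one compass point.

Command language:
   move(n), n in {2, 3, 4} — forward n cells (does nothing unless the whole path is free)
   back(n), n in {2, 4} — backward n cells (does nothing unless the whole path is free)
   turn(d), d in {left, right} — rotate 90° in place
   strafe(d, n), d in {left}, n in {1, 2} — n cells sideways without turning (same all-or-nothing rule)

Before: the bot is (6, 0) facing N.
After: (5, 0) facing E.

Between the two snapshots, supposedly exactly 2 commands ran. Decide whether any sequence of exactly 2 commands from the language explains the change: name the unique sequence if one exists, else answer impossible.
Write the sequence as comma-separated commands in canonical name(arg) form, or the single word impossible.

key: running turn(right) before strafe(left, 1) would end elsewhere — order is forced
begin: (6, 0) facing N
[1] after strafe(left, 1): (5, 0) facing N
[2] after turn(right): (5, 0) facing E
no other 2-command option fits: unique.

strafe(left, 1), turn(right)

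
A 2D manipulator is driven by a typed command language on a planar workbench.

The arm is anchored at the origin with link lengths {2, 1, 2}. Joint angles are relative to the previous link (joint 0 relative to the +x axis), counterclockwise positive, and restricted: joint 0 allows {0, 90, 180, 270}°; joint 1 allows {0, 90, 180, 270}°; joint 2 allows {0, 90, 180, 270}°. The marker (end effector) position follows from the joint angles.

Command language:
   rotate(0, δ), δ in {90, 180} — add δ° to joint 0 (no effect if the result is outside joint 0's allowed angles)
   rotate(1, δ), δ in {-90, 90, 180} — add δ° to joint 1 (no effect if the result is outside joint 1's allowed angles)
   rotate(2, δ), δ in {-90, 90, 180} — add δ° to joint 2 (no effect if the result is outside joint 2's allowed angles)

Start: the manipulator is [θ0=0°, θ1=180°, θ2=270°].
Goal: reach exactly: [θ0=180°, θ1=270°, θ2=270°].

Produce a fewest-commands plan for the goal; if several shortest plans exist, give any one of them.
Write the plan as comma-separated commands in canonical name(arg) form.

rotate(0, 180), rotate(1, 90)

from: [θ0=0°, θ1=180°, θ2=270°]
t=1 rotate(0, 180) ⇒ [θ0=180°, θ1=180°, θ2=270°]
t=2 rotate(1, 90) ⇒ [θ0=180°, θ1=270°, θ2=270°]
minimal: 2 command(s), checked below 2.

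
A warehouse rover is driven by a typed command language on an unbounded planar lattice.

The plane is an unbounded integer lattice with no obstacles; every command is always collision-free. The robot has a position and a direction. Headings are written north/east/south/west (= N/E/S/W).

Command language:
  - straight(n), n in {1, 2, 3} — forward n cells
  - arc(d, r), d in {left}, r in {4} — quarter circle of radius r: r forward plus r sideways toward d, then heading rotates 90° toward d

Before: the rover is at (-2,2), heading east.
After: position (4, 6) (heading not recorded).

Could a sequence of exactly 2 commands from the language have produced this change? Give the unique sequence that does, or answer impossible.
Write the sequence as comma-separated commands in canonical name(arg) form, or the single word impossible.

straight(2), arc(left, 4)

key: order matters: swapping straight(2) and arc(left, 4) lands elsewhere
initial: at (-2,2), heading east
1. straight(2) → at (0,2), heading east
2. arc(left, 4) → at (4,6), heading north
no other 2-command option fits: unique.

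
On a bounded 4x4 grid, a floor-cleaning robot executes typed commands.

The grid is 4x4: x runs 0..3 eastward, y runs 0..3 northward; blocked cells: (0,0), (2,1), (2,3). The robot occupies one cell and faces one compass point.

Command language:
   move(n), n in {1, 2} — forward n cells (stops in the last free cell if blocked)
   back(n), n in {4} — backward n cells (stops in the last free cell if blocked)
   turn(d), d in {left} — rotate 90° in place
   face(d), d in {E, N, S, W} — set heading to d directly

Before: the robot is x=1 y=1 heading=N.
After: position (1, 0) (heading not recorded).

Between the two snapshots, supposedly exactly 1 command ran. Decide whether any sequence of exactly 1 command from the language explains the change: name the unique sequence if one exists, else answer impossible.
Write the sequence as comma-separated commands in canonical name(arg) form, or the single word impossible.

key: back(4) runs into the grid edge before its full distance
begin: x=1 y=1 heading=N
1. back(4) → x=1 y=0 heading=N
no rival 1-sequence matches.

back(4)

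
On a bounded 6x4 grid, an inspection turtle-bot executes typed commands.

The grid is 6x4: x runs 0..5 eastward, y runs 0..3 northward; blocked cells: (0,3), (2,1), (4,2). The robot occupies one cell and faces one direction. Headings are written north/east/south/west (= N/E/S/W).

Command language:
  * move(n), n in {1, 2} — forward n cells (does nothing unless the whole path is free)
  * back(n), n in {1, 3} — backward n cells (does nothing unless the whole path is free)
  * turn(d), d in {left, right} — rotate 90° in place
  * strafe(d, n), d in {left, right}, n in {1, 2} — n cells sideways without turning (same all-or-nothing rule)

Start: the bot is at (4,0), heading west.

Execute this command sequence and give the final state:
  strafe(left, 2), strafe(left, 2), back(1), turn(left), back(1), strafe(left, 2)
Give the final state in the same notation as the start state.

at (5,1), heading south

t0: at (4,0), heading west
step 1 (strafe(left, 2)): at (4,0), heading west
step 2 (strafe(left, 2)): at (4,0), heading west
step 3 (back(1)): at (5,0), heading west
step 4 (turn(left)): at (5,0), heading south
step 5 (back(1)): at (5,1), heading south
step 6 (strafe(left, 2)): at (5,1), heading south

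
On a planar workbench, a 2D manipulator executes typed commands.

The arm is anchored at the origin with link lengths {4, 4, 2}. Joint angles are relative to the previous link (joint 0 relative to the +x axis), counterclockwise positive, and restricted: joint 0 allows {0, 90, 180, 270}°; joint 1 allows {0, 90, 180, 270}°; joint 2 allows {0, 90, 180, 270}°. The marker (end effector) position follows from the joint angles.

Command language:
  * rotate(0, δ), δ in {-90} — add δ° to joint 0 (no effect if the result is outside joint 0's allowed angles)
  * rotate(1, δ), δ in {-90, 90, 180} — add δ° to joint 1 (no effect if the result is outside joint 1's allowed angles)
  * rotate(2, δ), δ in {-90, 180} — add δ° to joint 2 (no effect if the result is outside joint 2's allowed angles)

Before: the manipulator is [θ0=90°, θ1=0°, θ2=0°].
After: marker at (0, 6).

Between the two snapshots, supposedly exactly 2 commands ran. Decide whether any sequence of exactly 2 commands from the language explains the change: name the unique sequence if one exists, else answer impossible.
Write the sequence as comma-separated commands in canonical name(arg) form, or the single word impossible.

rotate(2, -90), rotate(2, -90)

from: [θ0=90°, θ1=0°, θ2=0°]
[1] after rotate(2, -90): [θ0=90°, θ1=0°, θ2=270°]
[2] after rotate(2, -90): [θ0=90°, θ1=0°, θ2=180°]
no rival 2-sequence matches.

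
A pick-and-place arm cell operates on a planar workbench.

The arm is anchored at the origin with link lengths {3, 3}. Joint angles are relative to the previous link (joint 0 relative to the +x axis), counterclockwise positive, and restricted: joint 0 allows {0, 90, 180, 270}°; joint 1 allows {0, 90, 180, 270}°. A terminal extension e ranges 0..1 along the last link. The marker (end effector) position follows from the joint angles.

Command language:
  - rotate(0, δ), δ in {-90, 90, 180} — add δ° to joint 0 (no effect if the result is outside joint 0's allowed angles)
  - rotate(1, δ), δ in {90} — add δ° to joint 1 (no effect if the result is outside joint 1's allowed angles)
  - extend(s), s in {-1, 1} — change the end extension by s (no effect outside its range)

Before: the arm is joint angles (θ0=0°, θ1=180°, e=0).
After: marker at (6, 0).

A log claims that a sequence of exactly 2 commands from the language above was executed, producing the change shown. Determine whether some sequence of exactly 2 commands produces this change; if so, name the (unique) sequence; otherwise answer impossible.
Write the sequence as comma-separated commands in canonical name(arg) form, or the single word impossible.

rotate(1, 90), rotate(1, 90)

begin: joint angles (θ0=0°, θ1=180°, e=0)
step 1 (rotate(1, 90)): joint angles (θ0=0°, θ1=270°, e=0)
step 2 (rotate(1, 90)): joint angles (θ0=0°, θ1=0°, e=0)
uniquely the one of 36 2-step routes that fits.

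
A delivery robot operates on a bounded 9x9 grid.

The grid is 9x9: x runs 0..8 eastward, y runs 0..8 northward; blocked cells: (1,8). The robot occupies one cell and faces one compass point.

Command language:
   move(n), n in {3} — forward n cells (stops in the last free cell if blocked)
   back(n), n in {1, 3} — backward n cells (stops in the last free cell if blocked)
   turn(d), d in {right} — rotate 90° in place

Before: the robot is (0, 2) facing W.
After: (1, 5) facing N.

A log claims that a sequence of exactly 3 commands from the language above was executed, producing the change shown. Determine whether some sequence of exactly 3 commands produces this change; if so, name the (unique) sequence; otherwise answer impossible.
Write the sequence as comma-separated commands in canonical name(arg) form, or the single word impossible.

key: cell and facing (now N) both changed — the 3 commands mix motion and turning
start: (0, 2) facing W
step 1 (back(1)): (1, 2) facing W
step 2 (turn(right)): (1, 2) facing N
step 3 (move(3)): (1, 5) facing N
uniquely the one of 64 3-step routes that fits.

back(1), turn(right), move(3)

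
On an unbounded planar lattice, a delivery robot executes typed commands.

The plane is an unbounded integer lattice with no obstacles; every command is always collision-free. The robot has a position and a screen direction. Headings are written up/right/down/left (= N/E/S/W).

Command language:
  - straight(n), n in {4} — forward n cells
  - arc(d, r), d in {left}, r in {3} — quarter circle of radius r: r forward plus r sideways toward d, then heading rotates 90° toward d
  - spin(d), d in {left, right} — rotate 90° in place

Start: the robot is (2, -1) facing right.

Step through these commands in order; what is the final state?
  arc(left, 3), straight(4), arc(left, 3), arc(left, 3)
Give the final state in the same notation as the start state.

begin: (2, -1) facing right
step 1 (arc(left, 3)): (5, 2) facing up
step 2 (straight(4)): (5, 6) facing up
step 3 (arc(left, 3)): (2, 9) facing left
step 4 (arc(left, 3)): (-1, 6) facing down

(-1, 6) facing down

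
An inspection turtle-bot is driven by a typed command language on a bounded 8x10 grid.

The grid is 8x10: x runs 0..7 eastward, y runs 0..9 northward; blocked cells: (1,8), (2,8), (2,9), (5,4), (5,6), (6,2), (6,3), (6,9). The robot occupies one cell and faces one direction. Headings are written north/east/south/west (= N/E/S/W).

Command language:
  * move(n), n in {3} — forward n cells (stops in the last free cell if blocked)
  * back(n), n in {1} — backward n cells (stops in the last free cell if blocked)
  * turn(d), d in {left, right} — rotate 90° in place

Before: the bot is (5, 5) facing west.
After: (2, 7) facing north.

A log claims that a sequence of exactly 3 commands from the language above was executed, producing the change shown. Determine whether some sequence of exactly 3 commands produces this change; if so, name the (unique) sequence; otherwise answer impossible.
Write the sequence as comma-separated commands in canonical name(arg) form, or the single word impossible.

move(3), turn(right), move(3)

key: position moved to (2,7) AND the heading swung to N — translation plus rotation needed
initial: (5, 5) facing west
1. move(3) → (2, 5) facing west
2. turn(right) → (2, 5) facing north
3. move(3) → (2, 7) facing north
no rival 3-sequence matches.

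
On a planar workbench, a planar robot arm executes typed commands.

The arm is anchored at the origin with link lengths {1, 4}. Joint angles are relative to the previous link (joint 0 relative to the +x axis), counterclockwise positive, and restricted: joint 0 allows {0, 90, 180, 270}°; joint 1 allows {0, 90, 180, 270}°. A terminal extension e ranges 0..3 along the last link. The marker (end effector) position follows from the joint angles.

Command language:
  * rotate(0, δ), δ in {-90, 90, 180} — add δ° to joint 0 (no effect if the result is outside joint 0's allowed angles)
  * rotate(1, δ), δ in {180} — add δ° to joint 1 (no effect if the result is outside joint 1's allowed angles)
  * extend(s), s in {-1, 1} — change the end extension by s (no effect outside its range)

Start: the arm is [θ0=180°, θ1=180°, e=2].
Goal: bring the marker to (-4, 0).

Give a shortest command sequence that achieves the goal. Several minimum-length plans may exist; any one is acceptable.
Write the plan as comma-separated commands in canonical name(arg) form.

initial: [θ0=180°, θ1=180°, e=2]
t=1 rotate(0, 180) ⇒ [θ0=0°, θ1=180°, e=2]
t=2 extend(-1) ⇒ [θ0=0°, θ1=180°, e=1]
minimal: 2 command(s), checked below 2.

rotate(0, 180), extend(-1)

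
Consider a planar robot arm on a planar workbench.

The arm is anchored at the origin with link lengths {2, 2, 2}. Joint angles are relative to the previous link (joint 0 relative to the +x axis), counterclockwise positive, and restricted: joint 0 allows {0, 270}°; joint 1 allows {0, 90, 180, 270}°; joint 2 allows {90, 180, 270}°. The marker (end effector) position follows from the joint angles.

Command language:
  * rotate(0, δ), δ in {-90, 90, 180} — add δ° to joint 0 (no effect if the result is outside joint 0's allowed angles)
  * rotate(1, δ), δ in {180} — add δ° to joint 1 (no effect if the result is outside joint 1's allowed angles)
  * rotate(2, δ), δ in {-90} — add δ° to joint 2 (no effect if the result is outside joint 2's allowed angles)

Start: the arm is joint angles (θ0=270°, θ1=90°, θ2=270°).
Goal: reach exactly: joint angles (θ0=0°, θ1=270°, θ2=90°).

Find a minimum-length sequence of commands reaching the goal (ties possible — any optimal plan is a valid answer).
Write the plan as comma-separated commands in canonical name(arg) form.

rotate(2, -90), rotate(2, -90), rotate(0, 90), rotate(1, 180)

initial: joint angles (θ0=270°, θ1=90°, θ2=270°)
1. rotate(2, -90) → joint angles (θ0=270°, θ1=90°, θ2=180°)
2. rotate(2, -90) → joint angles (θ0=270°, θ1=90°, θ2=90°)
3. rotate(0, 90) → joint angles (θ0=0°, θ1=90°, θ2=90°)
4. rotate(1, 180) → joint angles (θ0=0°, θ1=270°, θ2=90°)
minimal: 4 command(s), checked below 4.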